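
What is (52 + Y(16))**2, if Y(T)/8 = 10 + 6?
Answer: 32400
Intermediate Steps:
Y(T) = 128 (Y(T) = 8*(10 + 6) = 8*16 = 128)
(52 + Y(16))**2 = (52 + 128)**2 = 180**2 = 32400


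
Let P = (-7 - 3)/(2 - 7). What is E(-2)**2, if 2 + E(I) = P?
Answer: 0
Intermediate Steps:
P = 2 (P = -10/(-5) = -10*(-1/5) = 2)
E(I) = 0 (E(I) = -2 + 2 = 0)
E(-2)**2 = 0**2 = 0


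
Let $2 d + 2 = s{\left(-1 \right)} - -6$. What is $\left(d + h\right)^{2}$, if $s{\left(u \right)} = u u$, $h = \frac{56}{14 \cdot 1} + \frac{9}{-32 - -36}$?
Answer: $\frac{1225}{16} \approx 76.563$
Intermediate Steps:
$h = \frac{25}{4}$ ($h = \frac{56}{14} + \frac{9}{-32 + 36} = 56 \cdot \frac{1}{14} + \frac{9}{4} = 4 + 9 \cdot \frac{1}{4} = 4 + \frac{9}{4} = \frac{25}{4} \approx 6.25$)
$s{\left(u \right)} = u^{2}$
$d = \frac{5}{2}$ ($d = -1 + \frac{\left(-1\right)^{2} - -6}{2} = -1 + \frac{1 + 6}{2} = -1 + \frac{1}{2} \cdot 7 = -1 + \frac{7}{2} = \frac{5}{2} \approx 2.5$)
$\left(d + h\right)^{2} = \left(\frac{5}{2} + \frac{25}{4}\right)^{2} = \left(\frac{35}{4}\right)^{2} = \frac{1225}{16}$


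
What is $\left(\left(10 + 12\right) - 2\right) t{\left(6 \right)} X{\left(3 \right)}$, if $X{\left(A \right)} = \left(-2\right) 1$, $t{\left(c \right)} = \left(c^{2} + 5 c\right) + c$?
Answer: $-2880$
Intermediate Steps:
$t{\left(c \right)} = c^{2} + 6 c$
$X{\left(A \right)} = -2$
$\left(\left(10 + 12\right) - 2\right) t{\left(6 \right)} X{\left(3 \right)} = \left(\left(10 + 12\right) - 2\right) 6 \left(6 + 6\right) \left(-2\right) = \left(22 - 2\right) 6 \cdot 12 \left(-2\right) = 20 \cdot 72 \left(-2\right) = 1440 \left(-2\right) = -2880$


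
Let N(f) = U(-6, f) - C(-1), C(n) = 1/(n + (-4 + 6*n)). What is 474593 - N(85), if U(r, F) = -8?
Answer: 5220610/11 ≈ 4.7460e+5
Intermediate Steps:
C(n) = 1/(-4 + 7*n)
N(f) = -87/11 (N(f) = -8 - 1/(-4 + 7*(-1)) = -8 - 1/(-4 - 7) = -8 - 1/(-11) = -8 - 1*(-1/11) = -8 + 1/11 = -87/11)
474593 - N(85) = 474593 - 1*(-87/11) = 474593 + 87/11 = 5220610/11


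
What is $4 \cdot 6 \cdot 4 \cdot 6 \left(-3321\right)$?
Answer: $-1912896$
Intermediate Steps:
$4 \cdot 6 \cdot 4 \cdot 6 \left(-3321\right) = 4 \cdot 24 \cdot 6 \left(-3321\right) = 96 \cdot 6 \left(-3321\right) = 576 \left(-3321\right) = -1912896$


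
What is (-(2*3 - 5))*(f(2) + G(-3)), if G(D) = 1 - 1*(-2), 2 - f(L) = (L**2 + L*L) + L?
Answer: 5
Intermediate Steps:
f(L) = 2 - L - 2*L**2 (f(L) = 2 - ((L**2 + L*L) + L) = 2 - ((L**2 + L**2) + L) = 2 - (2*L**2 + L) = 2 - (L + 2*L**2) = 2 + (-L - 2*L**2) = 2 - L - 2*L**2)
G(D) = 3 (G(D) = 1 + 2 = 3)
(-(2*3 - 5))*(f(2) + G(-3)) = (-(2*3 - 5))*((2 - 1*2 - 2*2**2) + 3) = (-(6 - 5))*((2 - 2 - 2*4) + 3) = (-1*1)*((2 - 2 - 8) + 3) = -(-8 + 3) = -1*(-5) = 5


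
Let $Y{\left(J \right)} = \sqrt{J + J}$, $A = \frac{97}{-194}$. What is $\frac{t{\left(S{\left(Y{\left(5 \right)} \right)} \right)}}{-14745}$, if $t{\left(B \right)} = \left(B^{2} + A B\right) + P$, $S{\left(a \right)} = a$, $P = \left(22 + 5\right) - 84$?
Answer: $\frac{47}{14745} + \frac{\sqrt{10}}{29490} \approx 0.0032948$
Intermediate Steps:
$P = -57$ ($P = 27 - 84 = -57$)
$A = - \frac{1}{2}$ ($A = 97 \left(- \frac{1}{194}\right) = - \frac{1}{2} \approx -0.5$)
$Y{\left(J \right)} = \sqrt{2} \sqrt{J}$ ($Y{\left(J \right)} = \sqrt{2 J} = \sqrt{2} \sqrt{J}$)
$t{\left(B \right)} = -57 + B^{2} - \frac{B}{2}$ ($t{\left(B \right)} = \left(B^{2} - \frac{B}{2}\right) - 57 = -57 + B^{2} - \frac{B}{2}$)
$\frac{t{\left(S{\left(Y{\left(5 \right)} \right)} \right)}}{-14745} = \frac{-57 + \left(\sqrt{2} \sqrt{5}\right)^{2} - \frac{\sqrt{2} \sqrt{5}}{2}}{-14745} = \left(-57 + \left(\sqrt{10}\right)^{2} - \frac{\sqrt{10}}{2}\right) \left(- \frac{1}{14745}\right) = \left(-57 + 10 - \frac{\sqrt{10}}{2}\right) \left(- \frac{1}{14745}\right) = \left(-47 - \frac{\sqrt{10}}{2}\right) \left(- \frac{1}{14745}\right) = \frac{47}{14745} + \frac{\sqrt{10}}{29490}$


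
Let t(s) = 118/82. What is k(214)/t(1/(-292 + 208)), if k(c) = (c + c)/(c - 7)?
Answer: 17548/12213 ≈ 1.4368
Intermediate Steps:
t(s) = 59/41 (t(s) = 118*(1/82) = 59/41)
k(c) = 2*c/(-7 + c) (k(c) = (2*c)/(-7 + c) = 2*c/(-7 + c))
k(214)/t(1/(-292 + 208)) = (2*214/(-7 + 214))/(59/41) = (2*214/207)*(41/59) = (2*214*(1/207))*(41/59) = (428/207)*(41/59) = 17548/12213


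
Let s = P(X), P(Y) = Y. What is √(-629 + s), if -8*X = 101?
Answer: I*√10266/4 ≈ 25.33*I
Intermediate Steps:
X = -101/8 (X = -⅛*101 = -101/8 ≈ -12.625)
s = -101/8 ≈ -12.625
√(-629 + s) = √(-629 - 101/8) = √(-5133/8) = I*√10266/4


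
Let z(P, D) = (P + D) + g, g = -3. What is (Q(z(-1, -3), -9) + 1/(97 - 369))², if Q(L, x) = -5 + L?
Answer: 10660225/73984 ≈ 144.09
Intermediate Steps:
z(P, D) = -3 + D + P (z(P, D) = (P + D) - 3 = (D + P) - 3 = -3 + D + P)
(Q(z(-1, -3), -9) + 1/(97 - 369))² = ((-5 + (-3 - 3 - 1)) + 1/(97 - 369))² = ((-5 - 7) + 1/(-272))² = (-12 - 1/272)² = (-3265/272)² = 10660225/73984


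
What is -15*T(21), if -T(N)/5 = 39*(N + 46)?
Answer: 195975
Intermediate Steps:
T(N) = -8970 - 195*N (T(N) = -195*(N + 46) = -195*(46 + N) = -5*(1794 + 39*N) = -8970 - 195*N)
-15*T(21) = -15*(-8970 - 195*21) = -15*(-8970 - 4095) = -15*(-13065) = 195975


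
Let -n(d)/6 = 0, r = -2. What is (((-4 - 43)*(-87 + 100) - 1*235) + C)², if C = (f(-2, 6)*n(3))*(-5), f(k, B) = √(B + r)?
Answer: 715716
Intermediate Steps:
n(d) = 0 (n(d) = -6*0 = 0)
f(k, B) = √(-2 + B) (f(k, B) = √(B - 2) = √(-2 + B))
C = 0 (C = (√(-2 + 6)*0)*(-5) = (√4*0)*(-5) = (2*0)*(-5) = 0*(-5) = 0)
(((-4 - 43)*(-87 + 100) - 1*235) + C)² = (((-4 - 43)*(-87 + 100) - 1*235) + 0)² = ((-47*13 - 235) + 0)² = ((-611 - 235) + 0)² = (-846 + 0)² = (-846)² = 715716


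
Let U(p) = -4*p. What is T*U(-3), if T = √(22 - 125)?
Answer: 12*I*√103 ≈ 121.79*I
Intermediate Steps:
T = I*√103 (T = √(-103) = I*√103 ≈ 10.149*I)
T*U(-3) = (I*√103)*(-4*(-3)) = (I*√103)*12 = 12*I*√103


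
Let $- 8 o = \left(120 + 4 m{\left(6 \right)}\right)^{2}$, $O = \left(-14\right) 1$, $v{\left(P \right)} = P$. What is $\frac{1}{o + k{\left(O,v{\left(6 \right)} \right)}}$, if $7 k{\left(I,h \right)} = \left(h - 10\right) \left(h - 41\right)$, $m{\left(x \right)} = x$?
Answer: $- \frac{1}{2572} \approx -0.0003888$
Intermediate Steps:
$O = -14$
$k{\left(I,h \right)} = \frac{\left(-41 + h\right) \left(-10 + h\right)}{7}$ ($k{\left(I,h \right)} = \frac{\left(h - 10\right) \left(h - 41\right)}{7} = \frac{\left(-10 + h\right) \left(-41 + h\right)}{7} = \frac{\left(-41 + h\right) \left(-10 + h\right)}{7}$)
$o = -2592$ ($o = - \frac{\left(120 + 4 \cdot 6\right)^{2}}{8} = - \frac{\left(120 + 24\right)^{2}}{8} = - \frac{144^{2}}{8} = \left(- \frac{1}{8}\right) 20736 = -2592$)
$\frac{1}{o + k{\left(O,v{\left(6 \right)} \right)}} = \frac{1}{-2592 + \left(\frac{410}{7} - \frac{306}{7} + \frac{6^{2}}{7}\right)} = \frac{1}{-2592 + \left(\frac{410}{7} - \frac{306}{7} + \frac{1}{7} \cdot 36\right)} = \frac{1}{-2592 + \left(\frac{410}{7} - \frac{306}{7} + \frac{36}{7}\right)} = \frac{1}{-2592 + 20} = \frac{1}{-2572} = - \frac{1}{2572}$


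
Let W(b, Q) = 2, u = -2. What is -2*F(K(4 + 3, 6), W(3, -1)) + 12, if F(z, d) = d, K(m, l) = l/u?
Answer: 8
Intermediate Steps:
K(m, l) = -l/2 (K(m, l) = l/(-2) = l*(-½) = -l/2)
-2*F(K(4 + 3, 6), W(3, -1)) + 12 = -2*2 + 12 = -4 + 12 = 8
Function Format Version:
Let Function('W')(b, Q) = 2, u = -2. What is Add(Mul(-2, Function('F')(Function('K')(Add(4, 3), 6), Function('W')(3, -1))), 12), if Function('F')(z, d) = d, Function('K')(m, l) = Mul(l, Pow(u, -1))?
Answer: 8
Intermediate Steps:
Function('K')(m, l) = Mul(Rational(-1, 2), l) (Function('K')(m, l) = Mul(l, Pow(-2, -1)) = Mul(l, Rational(-1, 2)) = Mul(Rational(-1, 2), l))
Add(Mul(-2, Function('F')(Function('K')(Add(4, 3), 6), Function('W')(3, -1))), 12) = Add(Mul(-2, 2), 12) = Add(-4, 12) = 8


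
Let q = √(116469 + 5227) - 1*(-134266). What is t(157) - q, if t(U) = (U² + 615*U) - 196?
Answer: -13258 - 4*√7606 ≈ -13607.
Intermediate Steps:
q = 134266 + 4*√7606 (q = √121696 + 134266 = 4*√7606 + 134266 = 134266 + 4*√7606 ≈ 1.3461e+5)
t(U) = -196 + U² + 615*U
t(157) - q = (-196 + 157² + 615*157) - (134266 + 4*√7606) = (-196 + 24649 + 96555) + (-134266 - 4*√7606) = 121008 + (-134266 - 4*√7606) = -13258 - 4*√7606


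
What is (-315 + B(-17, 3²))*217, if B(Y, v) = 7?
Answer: -66836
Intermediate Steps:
(-315 + B(-17, 3²))*217 = (-315 + 7)*217 = -308*217 = -66836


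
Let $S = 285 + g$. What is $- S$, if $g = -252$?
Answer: $-33$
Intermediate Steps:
$S = 33$ ($S = 285 - 252 = 33$)
$- S = \left(-1\right) 33 = -33$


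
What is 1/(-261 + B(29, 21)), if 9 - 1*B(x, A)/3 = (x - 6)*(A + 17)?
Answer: -1/2856 ≈ -0.00035014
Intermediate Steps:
B(x, A) = 27 - 3*(-6 + x)*(17 + A) (B(x, A) = 27 - 3*(x - 6)*(A + 17) = 27 - 3*(-6 + x)*(17 + A))
1/(-261 + B(29, 21)) = 1/(-261 + (333 - 51*29 + 18*21 - 3*21*29)) = 1/(-261 + (333 - 1479 + 378 - 1827)) = 1/(-261 - 2595) = 1/(-2856) = -1/2856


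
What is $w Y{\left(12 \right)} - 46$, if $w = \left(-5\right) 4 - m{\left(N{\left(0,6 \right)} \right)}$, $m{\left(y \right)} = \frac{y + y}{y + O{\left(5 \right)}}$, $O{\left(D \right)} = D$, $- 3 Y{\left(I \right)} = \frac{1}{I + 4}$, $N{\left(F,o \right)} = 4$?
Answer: $- \frac{4921}{108} \approx -45.565$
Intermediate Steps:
$Y{\left(I \right)} = - \frac{1}{3 \left(4 + I\right)}$ ($Y{\left(I \right)} = - \frac{1}{3 \left(I + 4\right)} = - \frac{1}{3 \left(4 + I\right)}$)
$m{\left(y \right)} = \frac{2 y}{5 + y}$ ($m{\left(y \right)} = \frac{y + y}{y + 5} = \frac{2 y}{5 + y}$)
$w = - \frac{188}{9}$ ($w = \left(-5\right) 4 - 2 \cdot 4 \frac{1}{5 + 4} = -20 - 2 \cdot 4 \cdot \frac{1}{9} = -20 - \frac{8}{9} = - \frac{188}{9} \approx -20.889$)
$w Y{\left(12 \right)} - 46 = - \frac{188 \left(- \frac{1}{12 + 3 \cdot 12}\right)}{9} - 46 = - \frac{188 \left(- \frac{1}{12 + 36}\right)}{9} - 46 = - \frac{188 \left(- \frac{1}{48}\right)}{9} - 46 = - \frac{188 \left(\left(-1\right) \frac{1}{48}\right)}{9} - 46 = \left(- \frac{188}{9}\right) \left(- \frac{1}{48}\right) - 46 = \frac{47}{108} - 46 = - \frac{4921}{108}$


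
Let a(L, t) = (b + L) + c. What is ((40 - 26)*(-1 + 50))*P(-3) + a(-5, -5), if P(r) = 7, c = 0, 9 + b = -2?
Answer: 4786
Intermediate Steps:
b = -11 (b = -9 - 2 = -11)
a(L, t) = -11 + L (a(L, t) = (-11 + L) + 0 = -11 + L)
((40 - 26)*(-1 + 50))*P(-3) + a(-5, -5) = ((40 - 26)*(-1 + 50))*7 + (-11 - 5) = (14*49)*7 - 16 = 686*7 - 16 = 4802 - 16 = 4786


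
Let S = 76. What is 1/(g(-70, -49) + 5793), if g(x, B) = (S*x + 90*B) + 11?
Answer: -1/3926 ≈ -0.00025471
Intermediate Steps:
g(x, B) = 11 + 76*x + 90*B (g(x, B) = (76*x + 90*B) + 11 = 11 + 76*x + 90*B)
1/(g(-70, -49) + 5793) = 1/((11 + 76*(-70) + 90*(-49)) + 5793) = 1/((11 - 5320 - 4410) + 5793) = 1/(-9719 + 5793) = 1/(-3926) = -1/3926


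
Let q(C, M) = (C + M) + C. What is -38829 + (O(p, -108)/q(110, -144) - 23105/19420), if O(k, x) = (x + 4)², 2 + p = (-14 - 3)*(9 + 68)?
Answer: -2855010347/73796 ≈ -38688.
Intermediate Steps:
p = -1311 (p = -2 + (-14 - 3)*(9 + 68) = -2 - 17*77 = -2 - 1309 = -1311)
O(k, x) = (4 + x)²
q(C, M) = M + 2*C
-38829 + (O(p, -108)/q(110, -144) - 23105/19420) = -38829 + ((4 - 108)²/(-144 + 2*110) - 23105/19420) = -38829 + ((-104)²/(-144 + 220) - 23105*1/19420) = -38829 + (10816/76 - 4621/3884) = -38829 + (10816*(1/76) - 4621/3884) = -38829 + (2704/19 - 4621/3884) = -38829 + 10414537/73796 = -2855010347/73796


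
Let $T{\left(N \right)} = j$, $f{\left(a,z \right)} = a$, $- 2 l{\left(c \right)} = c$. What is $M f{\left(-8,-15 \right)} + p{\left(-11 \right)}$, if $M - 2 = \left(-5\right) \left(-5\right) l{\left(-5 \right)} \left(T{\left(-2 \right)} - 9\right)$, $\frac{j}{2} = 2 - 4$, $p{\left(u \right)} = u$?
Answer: $6473$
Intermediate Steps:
$j = -4$ ($j = 2 \left(2 - 4\right) = 2 \left(-2\right) = -4$)
$l{\left(c \right)} = - \frac{c}{2}$
$T{\left(N \right)} = -4$
$M = - \frac{1621}{2}$ ($M = 2 + \left(-5\right) \left(-5\right) \left(\left(- \frac{1}{2}\right) \left(-5\right)\right) \left(-4 - 9\right) = 2 + 25 \cdot \frac{5}{2} \left(-13\right) = 2 + \frac{125}{2} \left(-13\right) = 2 - \frac{1625}{2} = - \frac{1621}{2} \approx -810.5$)
$M f{\left(-8,-15 \right)} + p{\left(-11 \right)} = \left(- \frac{1621}{2}\right) \left(-8\right) - 11 = 6484 - 11 = 6473$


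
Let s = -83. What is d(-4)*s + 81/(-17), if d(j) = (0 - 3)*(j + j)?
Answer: -33945/17 ≈ -1996.8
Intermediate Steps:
d(j) = -6*j
d(-4)*s + 81/(-17) = -6*(-4)*(-83) + 81/(-17) = 24*(-83) + 81*(-1/17) = -1992 - 81/17 = -33945/17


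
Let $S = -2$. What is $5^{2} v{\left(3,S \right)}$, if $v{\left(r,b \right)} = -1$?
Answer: $-25$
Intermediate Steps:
$5^{2} v{\left(3,S \right)} = 5^{2} \left(-1\right) = 25 \left(-1\right) = -25$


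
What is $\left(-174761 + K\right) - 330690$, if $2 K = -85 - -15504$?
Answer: $- \frac{995483}{2} \approx -4.9774 \cdot 10^{5}$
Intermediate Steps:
$K = \frac{15419}{2}$ ($K = \frac{-85 - -15504}{2} = \frac{-85 + 15504}{2} = \frac{1}{2} \cdot 15419 = \frac{15419}{2} \approx 7709.5$)
$\left(-174761 + K\right) - 330690 = \left(-174761 + \frac{15419}{2}\right) - 330690 = - \frac{334103}{2} - 330690 = - \frac{995483}{2}$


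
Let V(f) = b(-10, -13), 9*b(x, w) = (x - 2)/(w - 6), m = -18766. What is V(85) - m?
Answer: 1069666/57 ≈ 18766.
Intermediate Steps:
b(x, w) = (-2 + x)/(9*(-6 + w)) (b(x, w) = ((x - 2)/(w - 6))/9 = ((-2 + x)/(-6 + w))/9 = (-2 + x)/(9*(-6 + w)))
V(f) = 4/57 (V(f) = (-2 - 10)/(9*(-6 - 13)) = (1/9)*(-12)/(-19) = (1/9)*(-1/19)*(-12) = 4/57)
V(85) - m = 4/57 - 1*(-18766) = 4/57 + 18766 = 1069666/57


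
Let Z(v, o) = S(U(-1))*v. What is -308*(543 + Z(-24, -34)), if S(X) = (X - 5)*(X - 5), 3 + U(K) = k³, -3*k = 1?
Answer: 75387004/243 ≈ 3.1023e+5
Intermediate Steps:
k = -⅓ (k = -⅓*1 = -⅓ ≈ -0.33333)
U(K) = -82/27 (U(K) = -3 + (-⅓)³ = -3 - 1/27 = -82/27)
S(X) = (-5 + X)² (S(X) = (-5 + X)*(-5 + X) = (-5 + X)²)
Z(v, o) = 47089*v/729 (Z(v, o) = (-5 - 82/27)²*v = (-217/27)²*v = 47089*v/729)
-308*(543 + Z(-24, -34)) = -308*(543 + (47089/729)*(-24)) = -308*(543 - 376712/243) = -308*(-244763/243) = 75387004/243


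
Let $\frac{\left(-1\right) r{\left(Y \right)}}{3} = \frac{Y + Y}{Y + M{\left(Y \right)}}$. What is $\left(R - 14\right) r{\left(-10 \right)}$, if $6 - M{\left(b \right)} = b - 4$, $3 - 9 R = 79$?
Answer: $- \frac{404}{3} \approx -134.67$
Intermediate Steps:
$R = - \frac{76}{9}$ ($R = \frac{1}{3} - \frac{79}{9} = - \frac{76}{9} \approx -8.4444$)
$M{\left(b \right)} = 10 - b$ ($M{\left(b \right)} = 6 - \left(b - 4\right) = 6 - \left(-4 + b\right) = 10 - b$)
$r{\left(Y \right)} = - \frac{3 Y}{5}$ ($r{\left(Y \right)} = - 3 \frac{Y + Y}{Y - \left(-10 + Y\right)} = - 3 \frac{2 Y}{10} = - 3 \cdot 2 Y \frac{1}{10} = - 3 \frac{Y}{5} = - \frac{3 Y}{5}$)
$\left(R - 14\right) r{\left(-10 \right)} = \left(- \frac{76}{9} - 14\right) \left(\left(- \frac{3}{5}\right) \left(-10\right)\right) = \left(- \frac{202}{9}\right) 6 = - \frac{404}{3}$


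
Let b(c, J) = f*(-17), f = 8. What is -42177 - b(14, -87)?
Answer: -42041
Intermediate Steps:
b(c, J) = -136 (b(c, J) = 8*(-17) = -136)
-42177 - b(14, -87) = -42177 - 1*(-136) = -42177 + 136 = -42041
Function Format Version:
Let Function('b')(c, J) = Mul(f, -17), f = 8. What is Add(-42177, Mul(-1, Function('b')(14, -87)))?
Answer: -42041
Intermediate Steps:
Function('b')(c, J) = -136 (Function('b')(c, J) = Mul(8, -17) = -136)
Add(-42177, Mul(-1, Function('b')(14, -87))) = Add(-42177, Mul(-1, -136)) = Add(-42177, 136) = -42041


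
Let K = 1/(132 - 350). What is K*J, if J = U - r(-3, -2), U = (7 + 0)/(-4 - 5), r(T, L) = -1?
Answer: -1/981 ≈ -0.0010194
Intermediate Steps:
U = -7/9 (U = 7/(-9) = 7*(-1/9) = -7/9 ≈ -0.77778)
K = -1/218 (K = 1/(-218) = -1/218 ≈ -0.0045872)
J = 2/9 (J = -7/9 - 1*(-1) = -7/9 + 1 = 2/9 ≈ 0.22222)
K*J = -1/218*2/9 = -1/981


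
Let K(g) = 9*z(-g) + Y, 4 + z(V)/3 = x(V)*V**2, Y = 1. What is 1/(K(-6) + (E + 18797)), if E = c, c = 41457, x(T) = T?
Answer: 1/65979 ≈ 1.5156e-5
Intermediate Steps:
E = 41457
z(V) = -12 + 3*V**3 (z(V) = -12 + 3*(V*V**2) = -12 + 3*V**3)
K(g) = -107 - 27*g**3 (K(g) = 9*(-12 + 3*(-g)**3) + 1 = 9*(-12 + 3*(-g**3)) + 1 = 9*(-12 - 3*g**3) + 1 = (-108 - 27*g**3) + 1 = -107 - 27*g**3)
1/(K(-6) + (E + 18797)) = 1/((-107 - 27*(-6)**3) + (41457 + 18797)) = 1/((-107 - 27*(-216)) + 60254) = 1/((-107 + 5832) + 60254) = 1/(5725 + 60254) = 1/65979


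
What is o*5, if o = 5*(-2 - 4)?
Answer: -150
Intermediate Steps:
o = -30 (o = 5*(-6) = -30)
o*5 = -30*5 = -150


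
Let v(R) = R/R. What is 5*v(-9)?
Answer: 5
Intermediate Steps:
v(R) = 1
5*v(-9) = 5*1 = 5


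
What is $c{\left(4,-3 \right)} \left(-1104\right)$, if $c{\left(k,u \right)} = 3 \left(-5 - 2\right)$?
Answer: $23184$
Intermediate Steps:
$c{\left(k,u \right)} = -21$ ($c{\left(k,u \right)} = 3 \left(-5 - 2\right) = 3 \left(-7\right) = -21$)
$c{\left(4,-3 \right)} \left(-1104\right) = \left(-21\right) \left(-1104\right) = 23184$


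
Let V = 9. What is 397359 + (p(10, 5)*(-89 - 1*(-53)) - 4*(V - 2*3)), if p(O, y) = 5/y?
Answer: 397311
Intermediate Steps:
397359 + (p(10, 5)*(-89 - 1*(-53)) - 4*(V - 2*3)) = 397359 + ((5/5)*(-89 - 1*(-53)) - 4*(9 - 2*3)) = 397359 + ((5*(1/5))*(-89 + 53) - 4*(9 - 6)) = 397359 + (1*(-36) - 4*3) = 397359 + (-36 - 12) = 397359 - 48 = 397311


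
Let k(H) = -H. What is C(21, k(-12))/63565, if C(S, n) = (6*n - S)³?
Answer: 132651/63565 ≈ 2.0869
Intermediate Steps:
C(S, n) = (-S + 6*n)³
C(21, k(-12))/63565 = -(21 - (-6)*(-12))³/63565 = -(21 - 6*12)³*(1/63565) = -(21 - 72)³*(1/63565) = -1*(-51)³*(1/63565) = -1*(-132651)*(1/63565) = 132651*(1/63565) = 132651/63565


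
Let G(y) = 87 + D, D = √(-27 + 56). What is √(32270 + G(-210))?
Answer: √(32357 + √29) ≈ 179.90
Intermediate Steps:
D = √29 ≈ 5.3852
G(y) = 87 + √29
√(32270 + G(-210)) = √(32270 + (87 + √29)) = √(32357 + √29)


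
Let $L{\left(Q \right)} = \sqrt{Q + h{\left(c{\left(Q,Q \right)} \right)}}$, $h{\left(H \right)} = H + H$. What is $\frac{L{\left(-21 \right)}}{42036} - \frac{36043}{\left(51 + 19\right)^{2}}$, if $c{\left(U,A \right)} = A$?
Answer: $- \frac{5149}{700} + \frac{i \sqrt{7}}{14012} \approx -7.3557 + 0.00018882 i$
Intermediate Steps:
$h{\left(H \right)} = 2 H$
$L{\left(Q \right)} = \sqrt{3} \sqrt{Q}$ ($L{\left(Q \right)} = \sqrt{Q + 2 Q} = \sqrt{3 Q} = \sqrt{3} \sqrt{Q}$)
$\frac{L{\left(-21 \right)}}{42036} - \frac{36043}{\left(51 + 19\right)^{2}} = \frac{\sqrt{3} \sqrt{-21}}{42036} - \frac{36043}{\left(51 + 19\right)^{2}} = \sqrt{3} i \sqrt{21} \cdot \frac{1}{42036} - \frac{36043}{70^{2}} = 3 i \sqrt{7} \cdot \frac{1}{42036} - \frac{36043}{4900} = \frac{i \sqrt{7}}{14012} - \frac{5149}{700} = - \frac{5149}{700} + \frac{i \sqrt{7}}{14012}$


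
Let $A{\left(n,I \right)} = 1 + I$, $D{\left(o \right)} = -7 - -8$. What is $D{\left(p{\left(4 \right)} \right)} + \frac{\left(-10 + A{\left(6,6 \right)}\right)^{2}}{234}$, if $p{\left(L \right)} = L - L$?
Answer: $\frac{27}{26} \approx 1.0385$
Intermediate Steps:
$p{\left(L \right)} = 0$
$D{\left(o \right)} = 1$ ($D{\left(o \right)} = -7 + 8 = 1$)
$D{\left(p{\left(4 \right)} \right)} + \frac{\left(-10 + A{\left(6,6 \right)}\right)^{2}}{234} = 1 + \frac{\left(-10 + \left(1 + 6\right)\right)^{2}}{234} = 1 + \left(-10 + 7\right)^{2} \cdot \frac{1}{234} = 1 + \left(-3\right)^{2} \cdot \frac{1}{234} = 1 + 9 \cdot \frac{1}{234} = 1 + \frac{1}{26} = \frac{27}{26}$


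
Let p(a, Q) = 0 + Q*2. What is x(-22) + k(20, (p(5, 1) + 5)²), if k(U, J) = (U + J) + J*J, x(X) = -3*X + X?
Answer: 2514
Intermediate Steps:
x(X) = -2*X
p(a, Q) = 2*Q (p(a, Q) = 0 + 2*Q = 2*Q)
k(U, J) = J + U + J² (k(U, J) = (J + U) + J² = J + U + J²)
x(-22) + k(20, (p(5, 1) + 5)²) = -2*(-22) + ((2*1 + 5)² + 20 + ((2*1 + 5)²)²) = 44 + ((2 + 5)² + 20 + ((2 + 5)²)²) = 44 + (7² + 20 + (7²)²) = 44 + (49 + 20 + 49²) = 44 + (49 + 20 + 2401) = 44 + 2470 = 2514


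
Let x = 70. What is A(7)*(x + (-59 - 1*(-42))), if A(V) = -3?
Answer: -159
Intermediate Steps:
A(7)*(x + (-59 - 1*(-42))) = -3*(70 + (-59 - 1*(-42))) = -3*(70 + (-59 + 42)) = -3*(70 - 17) = -3*53 = -159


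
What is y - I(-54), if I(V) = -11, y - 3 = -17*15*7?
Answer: -1771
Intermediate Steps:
y = -1782 (y = 3 - 17*15*7 = 3 - 255*7 = 3 - 1785 = -1782)
y - I(-54) = -1782 - 1*(-11) = -1782 + 11 = -1771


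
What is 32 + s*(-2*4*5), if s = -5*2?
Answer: 432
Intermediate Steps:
s = -10
32 + s*(-2*4*5) = 32 - 10*(-2*4)*5 = 32 - (-80)*5 = 32 - 10*(-40) = 32 + 400 = 432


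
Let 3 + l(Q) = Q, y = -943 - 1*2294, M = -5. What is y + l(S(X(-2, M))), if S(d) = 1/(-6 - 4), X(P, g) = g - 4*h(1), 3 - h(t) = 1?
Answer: -32401/10 ≈ -3240.1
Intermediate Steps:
h(t) = 2 (h(t) = 3 - 1*1 = 3 - 1 = 2)
X(P, g) = -8 + g (X(P, g) = g - 4*2 = g - 8 = -8 + g)
S(d) = -⅒ (S(d) = 1/(-10) = -⅒)
y = -3237 (y = -943 - 2294 = -3237)
l(Q) = -3 + Q
y + l(S(X(-2, M))) = -3237 + (-3 - ⅒) = -3237 - 31/10 = -32401/10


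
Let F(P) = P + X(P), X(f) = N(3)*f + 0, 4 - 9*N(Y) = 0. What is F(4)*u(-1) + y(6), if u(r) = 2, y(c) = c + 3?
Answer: 185/9 ≈ 20.556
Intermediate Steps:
y(c) = 3 + c
N(Y) = 4/9 (N(Y) = 4/9 - ⅑*0 = 4/9 + 0 = 4/9)
X(f) = 4*f/9 (X(f) = 4*f/9 + 0 = 4*f/9)
F(P) = 13*P/9 (F(P) = P + 4*P/9 = 13*P/9)
F(4)*u(-1) + y(6) = ((13/9)*4)*2 + (3 + 6) = (52/9)*2 + 9 = 104/9 + 9 = 185/9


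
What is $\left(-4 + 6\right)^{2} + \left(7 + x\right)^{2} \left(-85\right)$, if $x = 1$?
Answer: $-5436$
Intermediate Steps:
$\left(-4 + 6\right)^{2} + \left(7 + x\right)^{2} \left(-85\right) = \left(-4 + 6\right)^{2} + \left(7 + 1\right)^{2} \left(-85\right) = 2^{2} + 8^{2} \left(-85\right) = 4 + 64 \left(-85\right) = 4 - 5440 = -5436$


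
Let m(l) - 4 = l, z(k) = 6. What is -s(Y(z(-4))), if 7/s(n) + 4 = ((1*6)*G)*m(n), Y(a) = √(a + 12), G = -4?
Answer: -175/92 + 63*√2/46 ≈ 0.034684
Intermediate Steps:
Y(a) = √(12 + a)
m(l) = 4 + l
s(n) = 7/(-100 - 24*n) (s(n) = 7/(-4 + ((1*6)*(-4))*(4 + n)) = 7/(-4 + (6*(-4))*(4 + n)) = 7/(-4 - 24*(4 + n)) = 7/(-4 + (-96 - 24*n)) = 7/(-100 - 24*n))
-s(Y(z(-4))) = -(-7)/(100 + 24*√(12 + 6)) = -(-7)/(100 + 24*√18) = -(-7)/(100 + 24*(3*√2)) = -(-7)/(100 + 72*√2) = 7/(100 + 72*√2)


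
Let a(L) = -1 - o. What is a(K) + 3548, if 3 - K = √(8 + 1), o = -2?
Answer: 3549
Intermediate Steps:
K = 0 (K = 3 - √(8 + 1) = 3 - √9 = 3 - 1*3 = 3 - 3 = 0)
a(L) = 1 (a(L) = -1 - 1*(-2) = -1 + 2 = 1)
a(K) + 3548 = 1 + 3548 = 3549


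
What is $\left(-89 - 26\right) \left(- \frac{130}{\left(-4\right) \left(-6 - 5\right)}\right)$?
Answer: $\frac{7475}{22} \approx 339.77$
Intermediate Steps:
$\left(-89 - 26\right) \left(- \frac{130}{\left(-4\right) \left(-6 - 5\right)}\right) = - 115 \left(- \frac{130}{\left(-4\right) \left(-11\right)}\right) = - 115 \left(- \frac{130}{44}\right) = - 115 \left(\left(-130\right) \frac{1}{44}\right) = \left(-115\right) \left(- \frac{65}{22}\right) = \frac{7475}{22}$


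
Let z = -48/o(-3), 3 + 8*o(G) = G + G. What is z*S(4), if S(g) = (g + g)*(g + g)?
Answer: 8192/3 ≈ 2730.7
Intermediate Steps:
o(G) = -3/8 + G/4 (o(G) = -3/8 + (G + G)/8 = -3/8 + (2*G)/8 = -3/8 + G/4)
S(g) = 4*g² (S(g) = (2*g)*(2*g) = 4*g²)
z = 128/3 (z = -48/(-3/8 + (¼)*(-3)) = -48/(-3/8 - ¾) = -48/(-9/8) = -48*(-8/9) = 128/3 ≈ 42.667)
z*S(4) = 128*(4*4²)/3 = 128*(4*16)/3 = (128/3)*64 = 8192/3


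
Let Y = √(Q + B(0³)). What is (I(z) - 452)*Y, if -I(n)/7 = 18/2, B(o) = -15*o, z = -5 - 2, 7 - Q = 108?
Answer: -515*I*√101 ≈ -5175.7*I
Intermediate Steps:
Q = -101 (Q = 7 - 1*108 = 7 - 108 = -101)
z = -7
I(n) = -63 (I(n) = -126/2 = -7*9 = -63)
Y = I*√101 (Y = √(-101 - 15*0³) = √(-101 - 15*0) = √(-101 + 0) = √(-101) = I*√101 ≈ 10.05*I)
(I(z) - 452)*Y = (-63 - 452)*(I*√101) = -515*I*√101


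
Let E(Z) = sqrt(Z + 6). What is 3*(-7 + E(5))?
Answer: -21 + 3*sqrt(11) ≈ -11.050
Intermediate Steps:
E(Z) = sqrt(6 + Z)
3*(-7 + E(5)) = 3*(-7 + sqrt(6 + 5)) = 3*(-7 + sqrt(11)) = -21 + 3*sqrt(11)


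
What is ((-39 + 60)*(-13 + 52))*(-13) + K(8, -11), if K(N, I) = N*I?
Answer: -10735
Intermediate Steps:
K(N, I) = I*N
((-39 + 60)*(-13 + 52))*(-13) + K(8, -11) = ((-39 + 60)*(-13 + 52))*(-13) - 11*8 = (21*39)*(-13) - 88 = 819*(-13) - 88 = -10647 - 88 = -10735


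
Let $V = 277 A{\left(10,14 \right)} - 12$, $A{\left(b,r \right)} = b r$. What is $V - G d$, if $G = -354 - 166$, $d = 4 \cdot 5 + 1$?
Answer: $49688$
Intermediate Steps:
$d = 21$ ($d = 20 + 1 = 21$)
$G = -520$
$V = 38768$ ($V = 277 \cdot 10 \cdot 14 - 12 = 277 \cdot 140 - 12 = 38780 - 12 = 38768$)
$V - G d = 38768 - \left(-520\right) 21 = 38768 - -10920 = 38768 + 10920 = 49688$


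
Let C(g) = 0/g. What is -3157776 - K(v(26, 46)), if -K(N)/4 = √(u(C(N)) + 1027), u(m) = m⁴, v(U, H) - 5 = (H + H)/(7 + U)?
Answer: -3157776 + 4*√1027 ≈ -3.1576e+6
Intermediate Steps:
v(U, H) = 5 + 2*H/(7 + U) (v(U, H) = 5 + (H + H)/(7 + U) = 5 + (2*H)/(7 + U) = 5 + 2*H/(7 + U))
C(g) = 0
K(N) = -4*√1027 (K(N) = -4*√(0⁴ + 1027) = -4*√(0 + 1027) = -4*√1027)
-3157776 - K(v(26, 46)) = -3157776 - (-4)*√1027 = -3157776 + 4*√1027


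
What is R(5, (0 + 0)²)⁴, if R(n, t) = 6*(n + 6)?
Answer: 18974736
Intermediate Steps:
R(n, t) = 36 + 6*n (R(n, t) = 6*(6 + n) = 36 + 6*n)
R(5, (0 + 0)²)⁴ = (36 + 6*5)⁴ = (36 + 30)⁴ = 66⁴ = 18974736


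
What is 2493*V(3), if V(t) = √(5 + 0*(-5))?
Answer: 2493*√5 ≈ 5574.5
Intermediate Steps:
V(t) = √5 (V(t) = √(5 + 0) = √5)
2493*V(3) = 2493*√5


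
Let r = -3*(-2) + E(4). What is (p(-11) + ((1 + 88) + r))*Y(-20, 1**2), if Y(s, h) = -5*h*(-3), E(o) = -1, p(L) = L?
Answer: 1245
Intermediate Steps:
Y(s, h) = 15*h
r = 5 (r = -3*(-2) - 1 = 6 - 1 = 5)
(p(-11) + ((1 + 88) + r))*Y(-20, 1**2) = (-11 + ((1 + 88) + 5))*(15*1**2) = (-11 + (89 + 5))*(15*1) = (-11 + 94)*15 = 83*15 = 1245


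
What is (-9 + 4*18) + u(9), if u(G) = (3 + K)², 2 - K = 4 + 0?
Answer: 64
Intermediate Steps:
K = -2 (K = 2 - (4 + 0) = 2 - 1*4 = 2 - 4 = -2)
u(G) = 1 (u(G) = (3 - 2)² = 1² = 1)
(-9 + 4*18) + u(9) = (-9 + 4*18) + 1 = (-9 + 72) + 1 = 63 + 1 = 64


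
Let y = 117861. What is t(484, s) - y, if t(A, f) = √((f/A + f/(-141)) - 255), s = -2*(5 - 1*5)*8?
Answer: -117861 + I*√255 ≈ -1.1786e+5 + 15.969*I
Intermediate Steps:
s = 0 (s = -2*(5 - 5)*8 = -2*0*8 = 0*8 = 0)
t(A, f) = √(-255 - f/141 + f/A) (t(A, f) = √((f/A + f*(-1/141)) - 255) = √((f/A - f/141) - 255) = √((-f/141 + f/A) - 255) = √(-255 - f/141 + f/A))
t(484, s) - y = √(-5069655 - 141*0 + 19881*0/484)/141 - 1*117861 = √(-5069655 + 0 + 19881*0*(1/484))/141 - 117861 = √(-5069655 + 0 + 0)/141 - 117861 = √(-5069655)/141 - 117861 = (141*I*√255)/141 - 117861 = I*√255 - 117861 = -117861 + I*√255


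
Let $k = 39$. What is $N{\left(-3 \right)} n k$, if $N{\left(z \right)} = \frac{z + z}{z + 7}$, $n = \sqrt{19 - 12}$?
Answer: $- \frac{117 \sqrt{7}}{2} \approx -154.78$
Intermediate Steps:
$n = \sqrt{7} \approx 2.6458$
$N{\left(z \right)} = \frac{2 z}{7 + z}$
$N{\left(-3 \right)} n k = 2 \left(-3\right) \frac{1}{7 - 3} \sqrt{7} \cdot 39 = 2 \left(-3\right) \frac{1}{4} \sqrt{7} \cdot 39 = - \frac{3 \sqrt{7}}{2} \cdot 39 = - \frac{117 \sqrt{7}}{2}$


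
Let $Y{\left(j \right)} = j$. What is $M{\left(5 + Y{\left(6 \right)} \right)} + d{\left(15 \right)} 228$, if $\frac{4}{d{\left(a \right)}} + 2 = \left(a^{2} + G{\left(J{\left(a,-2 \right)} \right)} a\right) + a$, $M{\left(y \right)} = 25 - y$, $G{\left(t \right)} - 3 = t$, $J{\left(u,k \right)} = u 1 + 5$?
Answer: $\frac{9074}{583} \approx 15.564$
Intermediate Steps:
$J{\left(u,k \right)} = 5 + u$ ($J{\left(u,k \right)} = u + 5 = 5 + u$)
$G{\left(t \right)} = 3 + t$
$d{\left(a \right)} = \frac{4}{-2 + a + a^{2} + a \left(8 + a\right)}$ ($d{\left(a \right)} = \frac{4}{-2 + \left(\left(a^{2} + \left(3 + \left(5 + a\right)\right) a\right) + a\right)} = \frac{4}{-2 + \left(\left(a^{2} + \left(8 + a\right) a\right) + a\right)} = \frac{4}{-2 + \left(\left(a^{2} + a \left(8 + a\right)\right) + a\right)} = \frac{4}{-2 + \left(a + a^{2} + a \left(8 + a\right)\right)} = \frac{4}{-2 + a + a^{2} + a \left(8 + a\right)}$)
$M{\left(5 + Y{\left(6 \right)} \right)} + d{\left(15 \right)} 228 = \left(25 - \left(5 + 6\right)\right) + \frac{4}{-2 + 2 \cdot 15^{2} + 9 \cdot 15} \cdot 228 = \left(25 - 11\right) + \frac{4}{-2 + 2 \cdot 225 + 135} \cdot 228 = \left(25 - 11\right) + \frac{4}{-2 + 450 + 135} \cdot 228 = 14 + \frac{4}{583} \cdot 228 = 14 + \frac{912}{583} = \frac{9074}{583}$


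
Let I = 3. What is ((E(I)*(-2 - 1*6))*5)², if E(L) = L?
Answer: 14400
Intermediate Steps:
((E(I)*(-2 - 1*6))*5)² = ((3*(-2 - 1*6))*5)² = ((3*(-2 - 6))*5)² = ((3*(-8))*5)² = (-24*5)² = (-120)² = 14400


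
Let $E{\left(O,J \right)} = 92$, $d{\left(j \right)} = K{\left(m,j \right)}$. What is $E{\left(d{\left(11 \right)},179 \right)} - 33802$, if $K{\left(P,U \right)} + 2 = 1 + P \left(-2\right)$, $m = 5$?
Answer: $-33710$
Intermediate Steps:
$K{\left(P,U \right)} = -1 - 2 P$ ($K{\left(P,U \right)} = -2 + \left(1 + P \left(-2\right)\right) = -2 - \left(-1 + 2 P\right) = -1 - 2 P$)
$d{\left(j \right)} = -11$ ($d{\left(j \right)} = -1 - 10 = -11$)
$E{\left(d{\left(11 \right)},179 \right)} - 33802 = 92 - 33802 = -33710$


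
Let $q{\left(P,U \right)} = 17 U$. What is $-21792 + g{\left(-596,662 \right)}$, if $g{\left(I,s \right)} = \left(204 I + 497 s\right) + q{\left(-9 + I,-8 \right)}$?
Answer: $185502$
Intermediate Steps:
$g{\left(I,s \right)} = -136 + 204 I + 497 s$ ($g{\left(I,s \right)} = \left(204 I + 497 s\right) + 17 \left(-8\right) = \left(204 I + 497 s\right) - 136 = -136 + 204 I + 497 s$)
$-21792 + g{\left(-596,662 \right)} = -21792 + \left(-136 + 204 \left(-596\right) + 497 \cdot 662\right) = -21792 - -207294 = -21792 + 207294 = 185502$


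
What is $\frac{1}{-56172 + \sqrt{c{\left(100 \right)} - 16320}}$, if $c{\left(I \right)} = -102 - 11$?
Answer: $- \frac{56172}{3155310017} - \frac{i \sqrt{16433}}{3155310017} \approx -1.7802 \cdot 10^{-5} - 4.0627 \cdot 10^{-8} i$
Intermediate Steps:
$c{\left(I \right)} = -113$ ($c{\left(I \right)} = -102 - 11 = -113$)
$\frac{1}{-56172 + \sqrt{c{\left(100 \right)} - 16320}} = \frac{1}{-56172 + \sqrt{-113 - 16320}} = \frac{1}{-56172 + \sqrt{-16433}} = \frac{1}{-56172 + i \sqrt{16433}}$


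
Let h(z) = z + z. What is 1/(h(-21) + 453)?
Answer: 1/411 ≈ 0.0024331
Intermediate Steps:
h(z) = 2*z
1/(h(-21) + 453) = 1/(2*(-21) + 453) = 1/(-42 + 453) = 1/411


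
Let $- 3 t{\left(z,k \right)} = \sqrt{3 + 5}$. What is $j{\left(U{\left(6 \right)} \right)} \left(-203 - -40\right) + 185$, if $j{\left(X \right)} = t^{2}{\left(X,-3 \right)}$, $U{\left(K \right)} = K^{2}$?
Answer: $\frac{361}{9} \approx 40.111$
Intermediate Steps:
$t{\left(z,k \right)} = - \frac{2 \sqrt{2}}{3}$ ($t{\left(z,k \right)} = - \frac{\sqrt{3 + 5}}{3} = - \frac{\sqrt{8}}{3} = - \frac{2 \sqrt{2}}{3}$)
$j{\left(X \right)} = \frac{8}{9}$ ($j{\left(X \right)} = \left(- \frac{2 \sqrt{2}}{3}\right)^{2} = \frac{8}{9}$)
$j{\left(U{\left(6 \right)} \right)} \left(-203 - -40\right) + 185 = \frac{8 \left(-203 - -40\right)}{9} + 185 = \frac{8 \left(-203 + 40\right)}{9} + 185 = \frac{8}{9} \left(-163\right) + 185 = - \frac{1304}{9} + 185 = \frac{361}{9}$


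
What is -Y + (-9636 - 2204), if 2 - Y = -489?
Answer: -12331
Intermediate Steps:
Y = 491 (Y = 2 - 1*(-489) = 2 + 489 = 491)
-Y + (-9636 - 2204) = -1*491 + (-9636 - 2204) = -491 - 11840 = -12331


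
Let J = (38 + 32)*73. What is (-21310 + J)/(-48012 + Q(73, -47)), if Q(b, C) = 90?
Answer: 2700/7987 ≈ 0.33805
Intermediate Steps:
J = 5110 (J = 70*73 = 5110)
(-21310 + J)/(-48012 + Q(73, -47)) = (-21310 + 5110)/(-48012 + 90) = -16200/(-47922) = -16200*(-1/47922) = 2700/7987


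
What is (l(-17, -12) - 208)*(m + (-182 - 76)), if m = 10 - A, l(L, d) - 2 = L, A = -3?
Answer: 54635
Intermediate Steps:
l(L, d) = 2 + L
m = 13 (m = 10 - 1*(-3) = 10 + 3 = 13)
(l(-17, -12) - 208)*(m + (-182 - 76)) = ((2 - 17) - 208)*(13 + (-182 - 76)) = (-15 - 208)*(13 - 258) = -223*(-245) = 54635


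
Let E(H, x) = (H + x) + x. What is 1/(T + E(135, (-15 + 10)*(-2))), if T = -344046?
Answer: -1/343891 ≈ -2.9079e-6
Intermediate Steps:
E(H, x) = H + 2*x
1/(T + E(135, (-15 + 10)*(-2))) = 1/(-344046 + (135 + 2*((-15 + 10)*(-2)))) = 1/(-344046 + (135 + 2*(-5*(-2)))) = 1/(-344046 + (135 + 2*10)) = 1/(-344046 + (135 + 20)) = 1/(-344046 + 155) = 1/(-343891) = -1/343891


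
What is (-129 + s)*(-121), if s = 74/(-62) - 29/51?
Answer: 25014935/1581 ≈ 15822.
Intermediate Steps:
s = -2786/1581 (s = 74*(-1/62) - 29*1/51 = -37/31 - 29/51 = -2786/1581 ≈ -1.7622)
(-129 + s)*(-121) = (-129 - 2786/1581)*(-121) = -206735/1581*(-121) = 25014935/1581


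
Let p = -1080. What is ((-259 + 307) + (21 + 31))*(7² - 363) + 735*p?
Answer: -825200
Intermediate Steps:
((-259 + 307) + (21 + 31))*(7² - 363) + 735*p = ((-259 + 307) + (21 + 31))*(7² - 363) + 735*(-1080) = (48 + 52)*(49 - 363) - 793800 = 100*(-314) - 793800 = -31400 - 793800 = -825200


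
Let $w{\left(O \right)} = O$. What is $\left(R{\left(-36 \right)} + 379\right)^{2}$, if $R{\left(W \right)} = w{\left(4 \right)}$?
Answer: $146689$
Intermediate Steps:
$R{\left(W \right)} = 4$
$\left(R{\left(-36 \right)} + 379\right)^{2} = \left(4 + 379\right)^{2} = 383^{2} = 146689$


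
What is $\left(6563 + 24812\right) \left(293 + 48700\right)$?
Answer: $1537155375$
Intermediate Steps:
$\left(6563 + 24812\right) \left(293 + 48700\right) = 31375 \cdot 48993 = 1537155375$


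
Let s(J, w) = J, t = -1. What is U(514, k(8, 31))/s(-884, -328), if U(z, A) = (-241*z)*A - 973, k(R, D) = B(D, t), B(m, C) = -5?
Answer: -47569/68 ≈ -699.54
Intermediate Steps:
k(R, D) = -5
U(z, A) = -973 - 241*A*z (U(z, A) = -241*A*z - 973 = -973 - 241*A*z)
U(514, k(8, 31))/s(-884, -328) = (-973 - 241*(-5)*514)/(-884) = (-973 + 619370)*(-1/884) = 618397*(-1/884) = -47569/68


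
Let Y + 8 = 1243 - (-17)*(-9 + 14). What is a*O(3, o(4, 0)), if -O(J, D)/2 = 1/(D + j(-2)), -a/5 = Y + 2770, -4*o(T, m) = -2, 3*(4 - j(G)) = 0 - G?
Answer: 245400/23 ≈ 10670.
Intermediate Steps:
j(G) = 4 + G/3 (j(G) = 4 - (0 - G)/3 = 4 - (-1)*G/3 = 4 + G/3)
o(T, m) = 1/2 (o(T, m) = -1/4*(-2) = 1/2)
Y = 1320 (Y = -8 + (1243 - (-17)*(-9 + 14)) = -8 + (1243 - (-17)*5) = -8 + (1243 - 1*(-85)) = -8 + (1243 + 85) = -8 + 1328 = 1320)
a = -20450 (a = -5*(1320 + 2770) = -5*4090 = -20450)
O(J, D) = -2/(10/3 + D) (O(J, D) = -2/(D + (4 + (1/3)*(-2))) = -2/(D + (4 - 2/3)) = -2/(D + 10/3) = -2/(10/3 + D))
a*O(3, o(4, 0)) = -(-122700)/(10 + 3*(1/2)) = -(-122700)/(10 + 3/2) = -(-122700)/23/2 = -(-122700)*2/23 = -20450*(-12/23) = 245400/23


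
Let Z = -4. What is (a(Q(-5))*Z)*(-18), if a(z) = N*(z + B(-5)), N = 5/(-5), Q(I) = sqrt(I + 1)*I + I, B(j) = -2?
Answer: 504 + 720*I ≈ 504.0 + 720.0*I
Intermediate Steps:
Q(I) = I + I*sqrt(1 + I) (Q(I) = sqrt(1 + I)*I + I = I*sqrt(1 + I) + I = I + I*sqrt(1 + I))
N = -1 (N = 5*(-1/5) = -1)
a(z) = 2 - z (a(z) = -(z - 2) = -(-2 + z) = 2 - z)
(a(Q(-5))*Z)*(-18) = ((2 - (-5)*(1 + sqrt(1 - 5)))*(-4))*(-18) = ((2 - (-5)*(1 + sqrt(-4)))*(-4))*(-18) = ((2 - (-5)*(1 + 2*I))*(-4))*(-18) = ((2 - (-5 - 10*I))*(-4))*(-18) = ((2 + (5 + 10*I))*(-4))*(-18) = ((7 + 10*I)*(-4))*(-18) = (-28 - 40*I)*(-18) = 504 + 720*I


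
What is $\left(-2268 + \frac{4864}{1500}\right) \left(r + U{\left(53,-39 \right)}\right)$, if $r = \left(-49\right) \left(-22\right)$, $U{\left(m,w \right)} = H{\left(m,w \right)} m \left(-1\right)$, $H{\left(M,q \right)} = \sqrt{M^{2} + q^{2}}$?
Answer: $- \frac{915528152}{375} + \frac{45012052 \sqrt{4330}}{375} \approx 5.457 \cdot 10^{6}$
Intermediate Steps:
$U{\left(m,w \right)} = - m \sqrt{m^{2} + w^{2}}$ ($U{\left(m,w \right)} = \sqrt{m^{2} + w^{2}} m \left(-1\right) = m \sqrt{m^{2} + w^{2}} \left(-1\right) = - m \sqrt{m^{2} + w^{2}}$)
$r = 1078$
$\left(-2268 + \frac{4864}{1500}\right) \left(r + U{\left(53,-39 \right)}\right) = \left(-2268 + \frac{4864}{1500}\right) \left(1078 - 53 \sqrt{53^{2} + \left(-39\right)^{2}}\right) = \left(-2268 + 4864 \cdot \frac{1}{1500}\right) \left(1078 - 53 \sqrt{2809 + 1521}\right) = \left(-2268 + \frac{1216}{375}\right) \left(1078 - 53 \sqrt{4330}\right) = - \frac{849284 \left(1078 - 53 \sqrt{4330}\right)}{375} = - \frac{915528152}{375} + \frac{45012052 \sqrt{4330}}{375}$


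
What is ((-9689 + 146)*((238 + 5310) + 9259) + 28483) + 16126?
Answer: -141258592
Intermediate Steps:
((-9689 + 146)*((238 + 5310) + 9259) + 28483) + 16126 = (-9543*(5548 + 9259) + 28483) + 16126 = (-9543*14807 + 28483) + 16126 = (-141303201 + 28483) + 16126 = -141274718 + 16126 = -141258592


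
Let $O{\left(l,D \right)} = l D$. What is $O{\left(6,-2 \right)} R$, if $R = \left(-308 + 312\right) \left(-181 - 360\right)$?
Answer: $25968$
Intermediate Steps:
$O{\left(l,D \right)} = D l$
$R = -2164$ ($R = 4 \left(-541\right) = -2164$)
$O{\left(6,-2 \right)} R = \left(-2\right) 6 \left(-2164\right) = \left(-12\right) \left(-2164\right) = 25968$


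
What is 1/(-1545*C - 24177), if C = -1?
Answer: -1/22632 ≈ -4.4185e-5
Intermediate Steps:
1/(-1545*C - 24177) = 1/(-1545*(-1) - 24177) = 1/(1545 - 24177) = 1/(-22632) = -1/22632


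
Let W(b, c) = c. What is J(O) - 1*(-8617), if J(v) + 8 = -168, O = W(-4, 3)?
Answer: 8441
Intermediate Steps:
O = 3
J(v) = -176 (J(v) = -8 - 168 = -176)
J(O) - 1*(-8617) = -176 - 1*(-8617) = -176 + 8617 = 8441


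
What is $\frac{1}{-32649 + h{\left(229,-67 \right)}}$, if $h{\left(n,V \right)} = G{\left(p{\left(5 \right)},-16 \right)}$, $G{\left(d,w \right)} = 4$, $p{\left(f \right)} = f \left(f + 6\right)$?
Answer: $- \frac{1}{32645} \approx -3.0633 \cdot 10^{-5}$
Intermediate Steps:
$p{\left(f \right)} = f \left(6 + f\right)$
$h{\left(n,V \right)} = 4$
$\frac{1}{-32649 + h{\left(229,-67 \right)}} = \frac{1}{-32649 + 4} = \frac{1}{-32645} = - \frac{1}{32645}$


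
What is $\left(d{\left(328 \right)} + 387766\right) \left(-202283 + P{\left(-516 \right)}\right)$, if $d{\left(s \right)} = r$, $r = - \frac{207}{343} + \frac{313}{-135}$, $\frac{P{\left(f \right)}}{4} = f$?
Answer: $- \frac{3669125855660122}{46305} \approx -7.9238 \cdot 10^{10}$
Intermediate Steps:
$P{\left(f \right)} = 4 f$
$r = - \frac{135304}{46305}$ ($r = \left(-207\right) \frac{1}{343} + 313 \left(- \frac{1}{135}\right) = - \frac{207}{343} - \frac{313}{135} = - \frac{135304}{46305} \approx -2.922$)
$d{\left(s \right)} = - \frac{135304}{46305}$
$\left(d{\left(328 \right)} + 387766\right) \left(-202283 + P{\left(-516 \right)}\right) = \left(- \frac{135304}{46305} + 387766\right) \left(-202283 + 4 \left(-516\right)\right) = \frac{17955369326 \left(-202283 - 2064\right)}{46305} = \frac{17955369326}{46305} \left(-204347\right) = - \frac{3669125855660122}{46305}$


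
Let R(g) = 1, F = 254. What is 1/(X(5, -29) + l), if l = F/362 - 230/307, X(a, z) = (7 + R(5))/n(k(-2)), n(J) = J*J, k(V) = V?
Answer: 55567/108493 ≈ 0.51217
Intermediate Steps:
n(J) = J²
X(a, z) = 2 (X(a, z) = (7 + 1)/((-2)²) = 8/4 = 8*(¼) = 2)
l = -2641/55567 (l = 254/362 - 230/307 = 254*(1/362) - 230*1/307 = 127/181 - 230/307 = -2641/55567 ≈ -0.047528)
1/(X(5, -29) + l) = 1/(2 - 2641/55567) = 1/(108493/55567) = 55567/108493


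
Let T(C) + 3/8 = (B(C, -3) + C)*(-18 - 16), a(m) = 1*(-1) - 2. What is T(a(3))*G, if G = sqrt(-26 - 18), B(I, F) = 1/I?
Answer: 2711*I*sqrt(11)/12 ≈ 749.28*I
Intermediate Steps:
a(m) = -3 (a(m) = -1 - 2 = -3)
T(C) = -3/8 - 34*C - 34/C (T(C) = -3/8 + (1/C + C)*(-18 - 16) = -3/8 + (C + 1/C)*(-34) = -3/8 + (-34*C - 34/C) = -3/8 - 34*C - 34/C)
G = 2*I*sqrt(11) (G = sqrt(-44) = 2*I*sqrt(11) ≈ 6.6332*I)
T(a(3))*G = (-3/8 - 34*(-3) - 34/(-3))*(2*I*sqrt(11)) = (-3/8 + 102 - 34*(-1/3))*(2*I*sqrt(11)) = (-3/8 + 102 + 34/3)*(2*I*sqrt(11)) = 2711*(2*I*sqrt(11))/24 = 2711*I*sqrt(11)/12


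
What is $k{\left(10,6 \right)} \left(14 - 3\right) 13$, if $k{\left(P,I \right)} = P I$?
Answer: $8580$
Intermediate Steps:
$k{\left(P,I \right)} = I P$
$k{\left(10,6 \right)} \left(14 - 3\right) 13 = 6 \cdot 10 \left(14 - 3\right) 13 = 60 \cdot 11 \cdot 13 = 660 \cdot 13 = 8580$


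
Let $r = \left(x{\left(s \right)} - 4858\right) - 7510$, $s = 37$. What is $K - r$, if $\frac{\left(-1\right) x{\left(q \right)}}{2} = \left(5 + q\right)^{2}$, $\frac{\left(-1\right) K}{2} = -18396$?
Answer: $52688$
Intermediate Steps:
$K = 36792$ ($K = \left(-2\right) \left(-18396\right) = 36792$)
$x{\left(q \right)} = - 2 \left(5 + q\right)^{2}$
$r = -15896$ ($r = \left(- 2 \left(5 + 37\right)^{2} - 4858\right) - 7510 = \left(- 2 \cdot 42^{2} - 4858\right) - 7510 = \left(\left(-2\right) 1764 - 4858\right) - 7510 = \left(-3528 - 4858\right) - 7510 = -8386 - 7510 = -15896$)
$K - r = 36792 - -15896 = 36792 + 15896 = 52688$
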